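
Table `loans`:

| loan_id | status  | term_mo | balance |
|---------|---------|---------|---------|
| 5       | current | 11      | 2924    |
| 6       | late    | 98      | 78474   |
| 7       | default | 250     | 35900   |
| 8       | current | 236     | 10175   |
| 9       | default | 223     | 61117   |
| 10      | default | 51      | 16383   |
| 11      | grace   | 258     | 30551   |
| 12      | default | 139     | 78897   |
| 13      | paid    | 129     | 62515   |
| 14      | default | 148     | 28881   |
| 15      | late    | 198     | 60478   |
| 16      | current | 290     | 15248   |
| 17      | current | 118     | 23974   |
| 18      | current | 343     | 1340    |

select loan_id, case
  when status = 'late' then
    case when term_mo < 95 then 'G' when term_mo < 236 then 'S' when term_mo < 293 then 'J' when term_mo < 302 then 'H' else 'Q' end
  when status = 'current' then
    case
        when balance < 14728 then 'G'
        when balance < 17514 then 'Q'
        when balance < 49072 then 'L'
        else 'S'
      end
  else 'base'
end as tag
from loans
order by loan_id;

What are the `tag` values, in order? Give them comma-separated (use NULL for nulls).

loan_id=5: status='current' → inner[balance < 14728] → G
loan_id=6: status='late' → inner[term_mo < 236] → S
loan_id=7: status='default' → outer ELSE → base
loan_id=8: status='current' → inner[balance < 14728] → G
loan_id=9: status='default' → outer ELSE → base
loan_id=10: status='default' → outer ELSE → base
loan_id=11: status='grace' → outer ELSE → base
loan_id=12: status='default' → outer ELSE → base
loan_id=13: status='paid' → outer ELSE → base
loan_id=14: status='default' → outer ELSE → base
loan_id=15: status='late' → inner[term_mo < 236] → S
loan_id=16: status='current' → inner[balance < 17514] → Q
loan_id=17: status='current' → inner[balance < 49072] → L
loan_id=18: status='current' → inner[balance < 14728] → G

G, S, base, G, base, base, base, base, base, base, S, Q, L, G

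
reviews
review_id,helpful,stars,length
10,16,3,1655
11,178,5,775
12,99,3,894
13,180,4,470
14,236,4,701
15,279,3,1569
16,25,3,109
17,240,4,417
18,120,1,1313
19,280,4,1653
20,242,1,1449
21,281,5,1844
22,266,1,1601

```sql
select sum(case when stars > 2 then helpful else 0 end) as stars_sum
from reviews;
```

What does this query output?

1814

review_id=10: ✓ → 16
review_id=11: ✓ → 178
review_id=12: ✓ → 99
review_id=13: ✓ → 180
review_id=14: ✓ → 236
review_id=15: ✓ → 279
review_id=16: ✓ → 25
review_id=17: ✓ → 240
review_id=18: ✗
review_id=19: ✓ → 280
review_id=20: ✗
review_id=21: ✓ → 281
review_id=22: ✗
stars_sum = 16 + 178 + 99 + 180 + 236 + 279 + 25 + 240 + 280 + 281 = 1814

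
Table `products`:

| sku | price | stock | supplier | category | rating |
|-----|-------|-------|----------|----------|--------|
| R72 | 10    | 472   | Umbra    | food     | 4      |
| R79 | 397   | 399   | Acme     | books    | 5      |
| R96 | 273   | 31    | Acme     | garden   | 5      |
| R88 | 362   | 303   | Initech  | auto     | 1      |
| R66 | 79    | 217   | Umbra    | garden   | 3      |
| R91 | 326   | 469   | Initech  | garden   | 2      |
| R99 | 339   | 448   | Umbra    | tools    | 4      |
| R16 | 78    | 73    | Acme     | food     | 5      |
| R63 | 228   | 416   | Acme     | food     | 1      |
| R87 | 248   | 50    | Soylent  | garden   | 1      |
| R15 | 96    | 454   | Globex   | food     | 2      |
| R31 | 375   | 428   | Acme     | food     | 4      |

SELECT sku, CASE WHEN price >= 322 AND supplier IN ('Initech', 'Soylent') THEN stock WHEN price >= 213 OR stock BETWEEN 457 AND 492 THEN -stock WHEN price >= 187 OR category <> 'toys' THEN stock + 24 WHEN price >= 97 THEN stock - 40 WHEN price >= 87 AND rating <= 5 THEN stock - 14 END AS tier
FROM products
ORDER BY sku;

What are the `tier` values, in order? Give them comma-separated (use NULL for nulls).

sku=R15: price >= 187 OR category <> 'toys' → 478
sku=R16: price >= 187 OR category <> 'toys' → 97
sku=R31: price >= 213 OR stock BETWEEN 457 AND 492 → -428
sku=R63: price >= 213 OR stock BETWEEN 457 AND 492 → -416
sku=R66: price >= 187 OR category <> 'toys' → 241
sku=R72: price >= 213 OR stock BETWEEN 457 AND 492 → -472
sku=R79: price >= 213 OR stock BETWEEN 457 AND 492 → -399
sku=R87: price >= 213 OR stock BETWEEN 457 AND 492 → -50
sku=R88: price >= 322 AND supplier IN ('Initech', 'Soylent') → 303
sku=R91: price >= 322 AND supplier IN ('Initech', 'Soylent') → 469
sku=R96: price >= 213 OR stock BETWEEN 457 AND 492 → -31
sku=R99: price >= 213 OR stock BETWEEN 457 AND 492 → -448

478, 97, -428, -416, 241, -472, -399, -50, 303, 469, -31, -448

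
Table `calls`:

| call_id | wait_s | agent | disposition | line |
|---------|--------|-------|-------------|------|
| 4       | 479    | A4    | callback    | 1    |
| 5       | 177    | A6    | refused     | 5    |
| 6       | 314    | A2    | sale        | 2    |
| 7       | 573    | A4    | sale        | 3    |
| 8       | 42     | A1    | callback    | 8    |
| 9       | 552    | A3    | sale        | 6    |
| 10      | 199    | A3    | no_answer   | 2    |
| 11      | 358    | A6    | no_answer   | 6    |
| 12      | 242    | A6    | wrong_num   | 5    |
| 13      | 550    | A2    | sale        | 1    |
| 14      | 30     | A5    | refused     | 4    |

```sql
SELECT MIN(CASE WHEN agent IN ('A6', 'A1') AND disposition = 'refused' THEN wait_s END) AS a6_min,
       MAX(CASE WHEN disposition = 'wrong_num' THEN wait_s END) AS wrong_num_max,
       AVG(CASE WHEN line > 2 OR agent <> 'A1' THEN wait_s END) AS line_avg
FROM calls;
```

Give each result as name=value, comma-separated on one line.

[a6_min: agent IN ('A6', 'A1') AND disposition = 'refused']
call_id=4: ✗
call_id=5: ✓ → 177
call_id=6: ✗
call_id=7: ✗
call_id=8: ✗
call_id=9: ✗
call_id=10: ✗
call_id=11: ✗
call_id=12: ✗
call_id=13: ✗
call_id=14: ✗
a6_min = MIN(177) = 177
—
[wrong_num_max: disposition = 'wrong_num']
call_id=4: ✗
call_id=5: ✗
call_id=6: ✗
call_id=7: ✗
call_id=8: ✗
call_id=9: ✗
call_id=10: ✗
call_id=11: ✗
call_id=12: ✓ → 242
call_id=13: ✗
call_id=14: ✗
wrong_num_max = MAX(242) = 242
—
[line_avg: line > 2 OR agent <> 'A1']
call_id=4: ✓ → 479
call_id=5: ✓ → 177
call_id=6: ✓ → 314
call_id=7: ✓ → 573
call_id=8: ✓ → 42
call_id=9: ✓ → 552
call_id=10: ✓ → 199
call_id=11: ✓ → 358
call_id=12: ✓ → 242
call_id=13: ✓ → 550
call_id=14: ✓ → 30
line_avg = (479 + 177 + 314 + 573 + 42 + 552 + 199 + 358 + 242 + 550 + 30) / 11 = 319.6363636364

a6_min=177, wrong_num_max=242, line_avg=319.6363636364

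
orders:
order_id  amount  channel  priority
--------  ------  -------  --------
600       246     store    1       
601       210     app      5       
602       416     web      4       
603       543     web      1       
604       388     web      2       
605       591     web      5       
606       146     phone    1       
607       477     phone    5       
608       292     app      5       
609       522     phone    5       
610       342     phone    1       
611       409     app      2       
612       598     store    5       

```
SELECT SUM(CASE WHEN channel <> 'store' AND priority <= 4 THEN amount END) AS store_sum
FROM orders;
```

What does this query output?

2244

order_id=600: ✗
order_id=601: ✗
order_id=602: ✓ → 416
order_id=603: ✓ → 543
order_id=604: ✓ → 388
order_id=605: ✗
order_id=606: ✓ → 146
order_id=607: ✗
order_id=608: ✗
order_id=609: ✗
order_id=610: ✓ → 342
order_id=611: ✓ → 409
order_id=612: ✗
store_sum = 416 + 543 + 388 + 146 + 342 + 409 = 2244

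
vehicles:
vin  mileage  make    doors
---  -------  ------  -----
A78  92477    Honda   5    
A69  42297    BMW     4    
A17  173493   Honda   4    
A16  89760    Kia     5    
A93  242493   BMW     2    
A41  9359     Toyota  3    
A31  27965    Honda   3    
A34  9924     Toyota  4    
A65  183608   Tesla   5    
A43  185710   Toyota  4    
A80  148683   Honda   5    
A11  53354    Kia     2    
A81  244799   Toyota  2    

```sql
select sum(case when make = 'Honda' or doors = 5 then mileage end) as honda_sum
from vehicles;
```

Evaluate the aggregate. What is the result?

vin=A78: ✓ → 92477
vin=A69: ✗
vin=A17: ✓ → 173493
vin=A16: ✓ → 89760
vin=A93: ✗
vin=A41: ✗
vin=A31: ✓ → 27965
vin=A34: ✗
vin=A65: ✓ → 183608
vin=A43: ✗
vin=A80: ✓ → 148683
vin=A11: ✗
vin=A81: ✗
honda_sum = 92477 + 173493 + 89760 + 27965 + 183608 + 148683 = 715986

715986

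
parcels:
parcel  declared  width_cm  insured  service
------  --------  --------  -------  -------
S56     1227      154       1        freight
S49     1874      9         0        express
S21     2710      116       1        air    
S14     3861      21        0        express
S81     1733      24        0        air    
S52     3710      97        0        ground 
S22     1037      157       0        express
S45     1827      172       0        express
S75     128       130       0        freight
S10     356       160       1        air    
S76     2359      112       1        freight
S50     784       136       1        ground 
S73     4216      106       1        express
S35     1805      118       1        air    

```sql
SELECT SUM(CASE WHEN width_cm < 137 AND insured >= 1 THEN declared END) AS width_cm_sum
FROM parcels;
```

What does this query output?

parcel=S56: ✗
parcel=S49: ✗
parcel=S21: ✓ → 2710
parcel=S14: ✗
parcel=S81: ✗
parcel=S52: ✗
parcel=S22: ✗
parcel=S45: ✗
parcel=S75: ✗
parcel=S10: ✗
parcel=S76: ✓ → 2359
parcel=S50: ✓ → 784
parcel=S73: ✓ → 4216
parcel=S35: ✓ → 1805
width_cm_sum = 2710 + 2359 + 784 + 4216 + 1805 = 11874

11874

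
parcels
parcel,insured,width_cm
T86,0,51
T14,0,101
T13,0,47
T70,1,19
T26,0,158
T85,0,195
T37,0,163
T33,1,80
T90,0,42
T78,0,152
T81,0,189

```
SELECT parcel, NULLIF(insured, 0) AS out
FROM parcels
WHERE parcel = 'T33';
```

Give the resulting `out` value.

1

parcel = T33: insured=1, width_cm=80.
insured=1 vs 0: differ → 1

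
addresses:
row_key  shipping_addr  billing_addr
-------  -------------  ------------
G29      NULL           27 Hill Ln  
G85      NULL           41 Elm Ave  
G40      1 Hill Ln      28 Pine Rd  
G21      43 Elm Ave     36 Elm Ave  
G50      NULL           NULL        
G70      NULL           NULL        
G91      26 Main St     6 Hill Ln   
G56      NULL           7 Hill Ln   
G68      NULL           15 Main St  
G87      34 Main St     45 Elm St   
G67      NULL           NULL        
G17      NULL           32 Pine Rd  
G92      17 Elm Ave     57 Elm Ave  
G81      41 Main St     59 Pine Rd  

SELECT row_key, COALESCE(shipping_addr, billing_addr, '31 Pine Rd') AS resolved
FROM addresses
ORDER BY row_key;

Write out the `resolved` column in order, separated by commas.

row_key=G17: shipping_addr=NULL, billing_addr=32 Pine Rd → 32 Pine Rd
row_key=G21: shipping_addr=43 Elm Ave → 43 Elm Ave
row_key=G29: shipping_addr=NULL, billing_addr=27 Hill Ln → 27 Hill Ln
row_key=G40: shipping_addr=1 Hill Ln → 1 Hill Ln
row_key=G50: shipping_addr=NULL, billing_addr=NULL, → literal 31 Pine Rd → 31 Pine Rd
row_key=G56: shipping_addr=NULL, billing_addr=7 Hill Ln → 7 Hill Ln
row_key=G67: shipping_addr=NULL, billing_addr=NULL, → literal 31 Pine Rd → 31 Pine Rd
row_key=G68: shipping_addr=NULL, billing_addr=15 Main St → 15 Main St
row_key=G70: shipping_addr=NULL, billing_addr=NULL, → literal 31 Pine Rd → 31 Pine Rd
row_key=G81: shipping_addr=41 Main St → 41 Main St
row_key=G85: shipping_addr=NULL, billing_addr=41 Elm Ave → 41 Elm Ave
row_key=G87: shipping_addr=34 Main St → 34 Main St
row_key=G91: shipping_addr=26 Main St → 26 Main St
row_key=G92: shipping_addr=17 Elm Ave → 17 Elm Ave

32 Pine Rd, 43 Elm Ave, 27 Hill Ln, 1 Hill Ln, 31 Pine Rd, 7 Hill Ln, 31 Pine Rd, 15 Main St, 31 Pine Rd, 41 Main St, 41 Elm Ave, 34 Main St, 26 Main St, 17 Elm Ave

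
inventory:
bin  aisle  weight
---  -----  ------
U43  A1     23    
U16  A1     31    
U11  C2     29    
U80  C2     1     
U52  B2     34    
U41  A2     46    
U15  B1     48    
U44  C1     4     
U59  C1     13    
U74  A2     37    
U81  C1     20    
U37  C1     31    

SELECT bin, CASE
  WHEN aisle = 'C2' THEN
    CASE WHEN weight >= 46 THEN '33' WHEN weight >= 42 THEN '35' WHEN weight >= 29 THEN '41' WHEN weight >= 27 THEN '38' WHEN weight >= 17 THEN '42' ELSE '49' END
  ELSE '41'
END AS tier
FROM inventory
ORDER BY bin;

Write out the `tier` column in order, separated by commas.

bin=U11: aisle='C2' → inner[weight >= 29] → 41
bin=U15: aisle='B1' → outer ELSE → 41
bin=U16: aisle='A1' → outer ELSE → 41
bin=U37: aisle='C1' → outer ELSE → 41
bin=U41: aisle='A2' → outer ELSE → 41
bin=U43: aisle='A1' → outer ELSE → 41
bin=U44: aisle='C1' → outer ELSE → 41
bin=U52: aisle='B2' → outer ELSE → 41
bin=U59: aisle='C1' → outer ELSE → 41
bin=U74: aisle='A2' → outer ELSE → 41
bin=U80: aisle='C2' → inner[ELSE] → 49
bin=U81: aisle='C1' → outer ELSE → 41

41, 41, 41, 41, 41, 41, 41, 41, 41, 41, 49, 41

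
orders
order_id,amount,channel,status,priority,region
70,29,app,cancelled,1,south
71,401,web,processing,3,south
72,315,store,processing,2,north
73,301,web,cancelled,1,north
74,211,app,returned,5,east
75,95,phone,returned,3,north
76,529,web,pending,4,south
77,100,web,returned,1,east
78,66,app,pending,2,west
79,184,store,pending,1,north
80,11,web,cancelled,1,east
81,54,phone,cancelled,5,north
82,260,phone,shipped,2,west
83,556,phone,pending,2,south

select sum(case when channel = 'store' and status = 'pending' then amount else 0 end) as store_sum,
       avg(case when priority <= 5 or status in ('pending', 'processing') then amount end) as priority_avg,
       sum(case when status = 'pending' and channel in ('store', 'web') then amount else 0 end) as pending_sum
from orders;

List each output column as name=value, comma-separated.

[store_sum: channel = 'store' and status = 'pending']
order_id=70: ✗
order_id=71: ✗
order_id=72: ✗
order_id=73: ✗
order_id=74: ✗
order_id=75: ✗
order_id=76: ✗
order_id=77: ✗
order_id=78: ✗
order_id=79: ✓ → 184
order_id=80: ✗
order_id=81: ✗
order_id=82: ✗
order_id=83: ✗
store_sum = 184
—
[priority_avg: priority <= 5 or status in ('pending', 'processing')]
order_id=70: ✓ → 29
order_id=71: ✓ → 401
order_id=72: ✓ → 315
order_id=73: ✓ → 301
order_id=74: ✓ → 211
order_id=75: ✓ → 95
order_id=76: ✓ → 529
order_id=77: ✓ → 100
order_id=78: ✓ → 66
order_id=79: ✓ → 184
order_id=80: ✓ → 11
order_id=81: ✓ → 54
order_id=82: ✓ → 260
order_id=83: ✓ → 556
priority_avg = (29 + 401 + 315 + 301 + 211 + 95 + 529 + 100 + 66 + 184 + 11 + 54 + 260 + 556) / 14 = 222.2857142857
—
[pending_sum: status = 'pending' and channel in ('store', 'web')]
order_id=70: ✗
order_id=71: ✗
order_id=72: ✗
order_id=73: ✗
order_id=74: ✗
order_id=75: ✗
order_id=76: ✓ → 529
order_id=77: ✗
order_id=78: ✗
order_id=79: ✓ → 184
order_id=80: ✗
order_id=81: ✗
order_id=82: ✗
order_id=83: ✗
pending_sum = 529 + 184 = 713

store_sum=184, priority_avg=222.2857142857, pending_sum=713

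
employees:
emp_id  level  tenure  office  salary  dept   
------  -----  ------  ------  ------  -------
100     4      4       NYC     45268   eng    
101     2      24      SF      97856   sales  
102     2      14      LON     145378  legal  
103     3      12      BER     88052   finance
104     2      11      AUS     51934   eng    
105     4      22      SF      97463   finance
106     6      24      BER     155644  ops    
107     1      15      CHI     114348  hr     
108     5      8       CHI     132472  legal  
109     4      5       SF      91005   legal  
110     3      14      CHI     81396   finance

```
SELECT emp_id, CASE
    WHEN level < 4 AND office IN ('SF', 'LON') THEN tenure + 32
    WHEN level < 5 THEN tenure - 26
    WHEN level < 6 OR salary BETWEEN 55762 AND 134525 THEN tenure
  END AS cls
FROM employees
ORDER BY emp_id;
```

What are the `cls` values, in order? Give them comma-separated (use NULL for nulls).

-22, 56, 46, -14, -15, -4, NULL, -11, 8, -21, -12

emp_id=100: level < 5 → -22
emp_id=101: level < 4 AND office IN ('SF', 'LON') → 56
emp_id=102: level < 4 AND office IN ('SF', 'LON') → 46
emp_id=103: level < 5 → -14
emp_id=104: level < 5 → -15
emp_id=105: level < 5 → -4
emp_id=106: (no match → NULL) → NULL
emp_id=107: level < 5 → -11
emp_id=108: level < 6 OR salary BETWEEN 55762 AND 134525 → 8
emp_id=109: level < 5 → -21
emp_id=110: level < 5 → -12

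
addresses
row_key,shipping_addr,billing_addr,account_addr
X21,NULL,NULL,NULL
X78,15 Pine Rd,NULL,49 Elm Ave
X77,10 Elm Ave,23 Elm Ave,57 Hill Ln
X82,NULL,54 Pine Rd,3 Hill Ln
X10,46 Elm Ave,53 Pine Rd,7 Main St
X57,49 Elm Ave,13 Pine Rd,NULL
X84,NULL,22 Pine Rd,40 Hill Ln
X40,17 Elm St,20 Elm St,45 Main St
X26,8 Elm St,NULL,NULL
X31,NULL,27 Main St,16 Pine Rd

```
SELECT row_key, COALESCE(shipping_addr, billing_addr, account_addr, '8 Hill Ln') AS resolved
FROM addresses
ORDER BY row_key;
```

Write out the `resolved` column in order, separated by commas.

row_key=X10: shipping_addr=46 Elm Ave → 46 Elm Ave
row_key=X21: shipping_addr=NULL, billing_addr=NULL, account_addr=NULL, → literal 8 Hill Ln → 8 Hill Ln
row_key=X26: shipping_addr=8 Elm St → 8 Elm St
row_key=X31: shipping_addr=NULL, billing_addr=27 Main St → 27 Main St
row_key=X40: shipping_addr=17 Elm St → 17 Elm St
row_key=X57: shipping_addr=49 Elm Ave → 49 Elm Ave
row_key=X77: shipping_addr=10 Elm Ave → 10 Elm Ave
row_key=X78: shipping_addr=15 Pine Rd → 15 Pine Rd
row_key=X82: shipping_addr=NULL, billing_addr=54 Pine Rd → 54 Pine Rd
row_key=X84: shipping_addr=NULL, billing_addr=22 Pine Rd → 22 Pine Rd

46 Elm Ave, 8 Hill Ln, 8 Elm St, 27 Main St, 17 Elm St, 49 Elm Ave, 10 Elm Ave, 15 Pine Rd, 54 Pine Rd, 22 Pine Rd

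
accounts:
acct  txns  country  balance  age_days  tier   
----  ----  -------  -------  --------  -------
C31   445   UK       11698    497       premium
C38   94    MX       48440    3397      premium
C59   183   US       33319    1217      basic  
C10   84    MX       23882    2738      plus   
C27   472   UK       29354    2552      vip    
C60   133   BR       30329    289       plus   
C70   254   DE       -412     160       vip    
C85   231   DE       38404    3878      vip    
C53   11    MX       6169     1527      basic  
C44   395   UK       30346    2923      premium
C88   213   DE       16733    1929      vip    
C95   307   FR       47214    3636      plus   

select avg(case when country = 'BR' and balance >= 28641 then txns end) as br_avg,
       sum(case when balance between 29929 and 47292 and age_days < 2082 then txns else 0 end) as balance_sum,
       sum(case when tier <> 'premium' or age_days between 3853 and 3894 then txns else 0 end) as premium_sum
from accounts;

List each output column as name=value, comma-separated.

br_avg=133, balance_sum=316, premium_sum=1888

[br_avg: country = 'BR' and balance >= 28641]
acct=C31: ✗
acct=C38: ✗
acct=C59: ✗
acct=C10: ✗
acct=C27: ✗
acct=C60: ✓ → 133
acct=C70: ✗
acct=C85: ✗
acct=C53: ✗
acct=C44: ✗
acct=C88: ✗
acct=C95: ✗
br_avg = 133
—
[balance_sum: balance between 29929 and 47292 and age_days < 2082]
acct=C31: ✗
acct=C38: ✗
acct=C59: ✓ → 183
acct=C10: ✗
acct=C27: ✗
acct=C60: ✓ → 133
acct=C70: ✗
acct=C85: ✗
acct=C53: ✗
acct=C44: ✗
acct=C88: ✗
acct=C95: ✗
balance_sum = 183 + 133 = 316
—
[premium_sum: tier <> 'premium' or age_days between 3853 and 3894]
acct=C31: ✗
acct=C38: ✗
acct=C59: ✓ → 183
acct=C10: ✓ → 84
acct=C27: ✓ → 472
acct=C60: ✓ → 133
acct=C70: ✓ → 254
acct=C85: ✓ → 231
acct=C53: ✓ → 11
acct=C44: ✗
acct=C88: ✓ → 213
acct=C95: ✓ → 307
premium_sum = 183 + 84 + 472 + 133 + 254 + 231 + 11 + 213 + 307 = 1888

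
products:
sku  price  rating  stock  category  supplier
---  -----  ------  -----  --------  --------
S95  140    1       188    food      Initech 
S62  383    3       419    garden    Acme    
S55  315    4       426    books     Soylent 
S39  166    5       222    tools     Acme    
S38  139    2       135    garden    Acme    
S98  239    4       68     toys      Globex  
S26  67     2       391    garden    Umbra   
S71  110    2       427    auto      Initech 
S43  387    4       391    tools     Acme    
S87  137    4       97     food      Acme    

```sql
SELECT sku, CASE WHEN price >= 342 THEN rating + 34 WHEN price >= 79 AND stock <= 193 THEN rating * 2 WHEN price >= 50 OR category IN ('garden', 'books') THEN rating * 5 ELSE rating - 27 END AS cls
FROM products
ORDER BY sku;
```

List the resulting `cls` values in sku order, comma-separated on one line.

10, 4, 25, 38, 20, 37, 10, 8, 2, 8

sku=S26: price >= 50 OR category IN ('garden', 'books') → 10
sku=S38: price >= 79 AND stock <= 193 → 4
sku=S39: price >= 50 OR category IN ('garden', 'books') → 25
sku=S43: price >= 342 → 38
sku=S55: price >= 50 OR category IN ('garden', 'books') → 20
sku=S62: price >= 342 → 37
sku=S71: price >= 50 OR category IN ('garden', 'books') → 10
sku=S87: price >= 79 AND stock <= 193 → 8
sku=S95: price >= 79 AND stock <= 193 → 2
sku=S98: price >= 79 AND stock <= 193 → 8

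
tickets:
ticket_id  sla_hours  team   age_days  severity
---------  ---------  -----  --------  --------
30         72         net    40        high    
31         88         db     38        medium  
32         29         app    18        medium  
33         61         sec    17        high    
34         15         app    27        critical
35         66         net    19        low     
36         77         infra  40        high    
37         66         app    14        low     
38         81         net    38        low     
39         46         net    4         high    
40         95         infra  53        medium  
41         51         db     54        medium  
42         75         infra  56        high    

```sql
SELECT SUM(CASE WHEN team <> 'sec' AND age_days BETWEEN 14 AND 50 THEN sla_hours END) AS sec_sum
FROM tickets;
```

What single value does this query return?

494

ticket_id=30: ✓ → 72
ticket_id=31: ✓ → 88
ticket_id=32: ✓ → 29
ticket_id=33: ✗
ticket_id=34: ✓ → 15
ticket_id=35: ✓ → 66
ticket_id=36: ✓ → 77
ticket_id=37: ✓ → 66
ticket_id=38: ✓ → 81
ticket_id=39: ✗
ticket_id=40: ✗
ticket_id=41: ✗
ticket_id=42: ✗
sec_sum = 72 + 88 + 29 + 15 + 66 + 77 + 66 + 81 = 494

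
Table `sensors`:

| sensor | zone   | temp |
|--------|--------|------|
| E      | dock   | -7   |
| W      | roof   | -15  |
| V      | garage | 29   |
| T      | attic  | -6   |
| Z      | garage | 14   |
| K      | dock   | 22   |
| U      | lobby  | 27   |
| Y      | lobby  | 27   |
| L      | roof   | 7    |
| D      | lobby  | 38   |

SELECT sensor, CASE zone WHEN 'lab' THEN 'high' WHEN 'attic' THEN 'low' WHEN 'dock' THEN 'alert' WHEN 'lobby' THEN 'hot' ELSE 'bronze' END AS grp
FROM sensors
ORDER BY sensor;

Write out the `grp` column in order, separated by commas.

sensor=D: zone='lobby' → hot
sensor=E: zone='dock' → alert
sensor=K: zone='dock' → alert
sensor=L: ELSE → bronze
sensor=T: zone='attic' → low
sensor=U: zone='lobby' → hot
sensor=V: ELSE → bronze
sensor=W: ELSE → bronze
sensor=Y: zone='lobby' → hot
sensor=Z: ELSE → bronze

hot, alert, alert, bronze, low, hot, bronze, bronze, hot, bronze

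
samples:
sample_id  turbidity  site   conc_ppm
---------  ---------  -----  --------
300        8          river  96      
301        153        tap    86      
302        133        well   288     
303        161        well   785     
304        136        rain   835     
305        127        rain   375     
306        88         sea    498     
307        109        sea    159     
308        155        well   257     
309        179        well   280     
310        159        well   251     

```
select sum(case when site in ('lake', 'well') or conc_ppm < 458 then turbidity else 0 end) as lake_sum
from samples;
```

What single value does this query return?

1184

sample_id=300: ✓ → 8
sample_id=301: ✓ → 153
sample_id=302: ✓ → 133
sample_id=303: ✓ → 161
sample_id=304: ✗
sample_id=305: ✓ → 127
sample_id=306: ✗
sample_id=307: ✓ → 109
sample_id=308: ✓ → 155
sample_id=309: ✓ → 179
sample_id=310: ✓ → 159
lake_sum = 8 + 153 + 133 + 161 + 127 + 109 + 155 + 179 + 159 = 1184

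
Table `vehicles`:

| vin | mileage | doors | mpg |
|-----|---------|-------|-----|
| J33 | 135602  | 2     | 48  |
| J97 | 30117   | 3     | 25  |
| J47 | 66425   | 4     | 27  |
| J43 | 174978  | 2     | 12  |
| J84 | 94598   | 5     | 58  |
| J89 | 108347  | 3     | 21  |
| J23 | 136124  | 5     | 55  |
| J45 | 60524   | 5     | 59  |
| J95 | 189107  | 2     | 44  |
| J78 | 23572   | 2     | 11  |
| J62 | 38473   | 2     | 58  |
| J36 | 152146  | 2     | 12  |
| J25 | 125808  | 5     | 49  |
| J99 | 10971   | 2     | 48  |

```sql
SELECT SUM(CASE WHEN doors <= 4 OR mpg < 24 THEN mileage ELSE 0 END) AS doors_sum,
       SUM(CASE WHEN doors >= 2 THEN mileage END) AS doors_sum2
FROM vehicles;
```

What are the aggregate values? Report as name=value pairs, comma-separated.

doors_sum=929738, doors_sum2=1346792

[doors_sum: doors <= 4 OR mpg < 24]
vin=J33: ✓ → 135602
vin=J97: ✓ → 30117
vin=J47: ✓ → 66425
vin=J43: ✓ → 174978
vin=J84: ✗
vin=J89: ✓ → 108347
vin=J23: ✗
vin=J45: ✗
vin=J95: ✓ → 189107
vin=J78: ✓ → 23572
vin=J62: ✓ → 38473
vin=J36: ✓ → 152146
vin=J25: ✗
vin=J99: ✓ → 10971
doors_sum = 135602 + 30117 + 66425 + 174978 + 108347 + 189107 + 23572 + 38473 + 152146 + 10971 = 929738
—
[doors_sum2: doors >= 2]
vin=J33: ✓ → 135602
vin=J97: ✓ → 30117
vin=J47: ✓ → 66425
vin=J43: ✓ → 174978
vin=J84: ✓ → 94598
vin=J89: ✓ → 108347
vin=J23: ✓ → 136124
vin=J45: ✓ → 60524
vin=J95: ✓ → 189107
vin=J78: ✓ → 23572
vin=J62: ✓ → 38473
vin=J36: ✓ → 152146
vin=J25: ✓ → 125808
vin=J99: ✓ → 10971
doors_sum2 = 135602 + 30117 + 66425 + 174978 + 94598 + 108347 + 136124 + 60524 + 189107 + 23572 + 38473 + 152146 + 125808 + 10971 = 1346792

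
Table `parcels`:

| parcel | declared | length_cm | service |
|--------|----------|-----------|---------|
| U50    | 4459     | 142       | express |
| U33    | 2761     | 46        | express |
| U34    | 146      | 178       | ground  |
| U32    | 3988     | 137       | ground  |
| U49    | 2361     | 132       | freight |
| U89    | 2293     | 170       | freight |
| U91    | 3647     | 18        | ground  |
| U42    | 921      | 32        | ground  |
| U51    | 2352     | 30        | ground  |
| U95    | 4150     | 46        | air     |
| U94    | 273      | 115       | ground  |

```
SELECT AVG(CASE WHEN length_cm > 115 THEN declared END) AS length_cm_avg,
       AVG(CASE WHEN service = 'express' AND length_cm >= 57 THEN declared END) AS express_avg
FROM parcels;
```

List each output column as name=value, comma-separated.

length_cm_avg=2649.4, express_avg=4459

[length_cm_avg: length_cm > 115]
parcel=U50: ✓ → 4459
parcel=U33: ✗
parcel=U34: ✓ → 146
parcel=U32: ✓ → 3988
parcel=U49: ✓ → 2361
parcel=U89: ✓ → 2293
parcel=U91: ✗
parcel=U42: ✗
parcel=U51: ✗
parcel=U95: ✗
parcel=U94: ✗
length_cm_avg = (4459 + 146 + 3988 + 2361 + 2293) / 5 = 2649.4
—
[express_avg: service = 'express' AND length_cm >= 57]
parcel=U50: ✓ → 4459
parcel=U33: ✗
parcel=U34: ✗
parcel=U32: ✗
parcel=U49: ✗
parcel=U89: ✗
parcel=U91: ✗
parcel=U42: ✗
parcel=U51: ✗
parcel=U95: ✗
parcel=U94: ✗
express_avg = 4459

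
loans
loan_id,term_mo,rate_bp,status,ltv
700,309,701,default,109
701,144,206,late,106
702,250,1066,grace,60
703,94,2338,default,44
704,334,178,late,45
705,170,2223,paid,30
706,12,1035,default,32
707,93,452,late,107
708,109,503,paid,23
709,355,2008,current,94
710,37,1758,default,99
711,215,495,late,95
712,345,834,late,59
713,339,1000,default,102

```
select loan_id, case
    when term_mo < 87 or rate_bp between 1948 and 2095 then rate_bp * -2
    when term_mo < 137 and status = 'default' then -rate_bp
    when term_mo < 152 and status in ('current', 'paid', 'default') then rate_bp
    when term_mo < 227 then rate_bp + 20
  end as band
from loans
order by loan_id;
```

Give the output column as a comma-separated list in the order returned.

loan_id=700: (no match → NULL) → NULL
loan_id=701: term_mo < 227 → 226
loan_id=702: (no match → NULL) → NULL
loan_id=703: term_mo < 137 and status = 'default' → -2338
loan_id=704: (no match → NULL) → NULL
loan_id=705: term_mo < 227 → 2243
loan_id=706: term_mo < 87 or rate_bp between 1948 and 2095 → -2070
loan_id=707: term_mo < 227 → 472
loan_id=708: term_mo < 152 and status in ('current', 'paid', 'default') → 503
loan_id=709: term_mo < 87 or rate_bp between 1948 and 2095 → -4016
loan_id=710: term_mo < 87 or rate_bp between 1948 and 2095 → -3516
loan_id=711: term_mo < 227 → 515
loan_id=712: (no match → NULL) → NULL
loan_id=713: (no match → NULL) → NULL

NULL, 226, NULL, -2338, NULL, 2243, -2070, 472, 503, -4016, -3516, 515, NULL, NULL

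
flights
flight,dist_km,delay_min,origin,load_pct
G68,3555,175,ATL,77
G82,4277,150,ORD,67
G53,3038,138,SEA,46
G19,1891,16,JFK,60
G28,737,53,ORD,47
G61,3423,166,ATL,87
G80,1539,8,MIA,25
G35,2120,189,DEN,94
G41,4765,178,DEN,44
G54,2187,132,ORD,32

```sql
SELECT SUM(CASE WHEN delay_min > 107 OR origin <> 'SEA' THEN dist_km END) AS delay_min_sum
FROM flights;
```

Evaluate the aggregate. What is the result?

flight=G68: ✓ → 3555
flight=G82: ✓ → 4277
flight=G53: ✓ → 3038
flight=G19: ✓ → 1891
flight=G28: ✓ → 737
flight=G61: ✓ → 3423
flight=G80: ✓ → 1539
flight=G35: ✓ → 2120
flight=G41: ✓ → 4765
flight=G54: ✓ → 2187
delay_min_sum = 3555 + 4277 + 3038 + 1891 + 737 + 3423 + 1539 + 2120 + 4765 + 2187 = 27532

27532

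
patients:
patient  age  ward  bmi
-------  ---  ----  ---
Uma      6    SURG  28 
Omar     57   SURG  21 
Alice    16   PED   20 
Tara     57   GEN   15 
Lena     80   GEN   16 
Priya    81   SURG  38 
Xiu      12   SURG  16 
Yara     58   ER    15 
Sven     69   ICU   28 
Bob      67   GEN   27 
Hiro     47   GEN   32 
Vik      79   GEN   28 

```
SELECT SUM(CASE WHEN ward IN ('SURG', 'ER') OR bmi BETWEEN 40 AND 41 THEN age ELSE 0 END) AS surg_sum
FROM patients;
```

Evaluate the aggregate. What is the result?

patient=Uma: ✓ → 6
patient=Omar: ✓ → 57
patient=Alice: ✗
patient=Tara: ✗
patient=Lena: ✗
patient=Priya: ✓ → 81
patient=Xiu: ✓ → 12
patient=Yara: ✓ → 58
patient=Sven: ✗
patient=Bob: ✗
patient=Hiro: ✗
patient=Vik: ✗
surg_sum = 6 + 57 + 81 + 12 + 58 = 214

214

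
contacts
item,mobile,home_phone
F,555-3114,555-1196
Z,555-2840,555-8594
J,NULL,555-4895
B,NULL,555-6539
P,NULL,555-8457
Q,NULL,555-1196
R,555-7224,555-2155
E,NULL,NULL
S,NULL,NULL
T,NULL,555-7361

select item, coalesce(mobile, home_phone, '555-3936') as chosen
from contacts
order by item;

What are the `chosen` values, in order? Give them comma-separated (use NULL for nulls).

item=B: mobile=NULL, home_phone=555-6539 → 555-6539
item=E: mobile=NULL, home_phone=NULL, → literal 555-3936 → 555-3936
item=F: mobile=555-3114 → 555-3114
item=J: mobile=NULL, home_phone=555-4895 → 555-4895
item=P: mobile=NULL, home_phone=555-8457 → 555-8457
item=Q: mobile=NULL, home_phone=555-1196 → 555-1196
item=R: mobile=555-7224 → 555-7224
item=S: mobile=NULL, home_phone=NULL, → literal 555-3936 → 555-3936
item=T: mobile=NULL, home_phone=555-7361 → 555-7361
item=Z: mobile=555-2840 → 555-2840

555-6539, 555-3936, 555-3114, 555-4895, 555-8457, 555-1196, 555-7224, 555-3936, 555-7361, 555-2840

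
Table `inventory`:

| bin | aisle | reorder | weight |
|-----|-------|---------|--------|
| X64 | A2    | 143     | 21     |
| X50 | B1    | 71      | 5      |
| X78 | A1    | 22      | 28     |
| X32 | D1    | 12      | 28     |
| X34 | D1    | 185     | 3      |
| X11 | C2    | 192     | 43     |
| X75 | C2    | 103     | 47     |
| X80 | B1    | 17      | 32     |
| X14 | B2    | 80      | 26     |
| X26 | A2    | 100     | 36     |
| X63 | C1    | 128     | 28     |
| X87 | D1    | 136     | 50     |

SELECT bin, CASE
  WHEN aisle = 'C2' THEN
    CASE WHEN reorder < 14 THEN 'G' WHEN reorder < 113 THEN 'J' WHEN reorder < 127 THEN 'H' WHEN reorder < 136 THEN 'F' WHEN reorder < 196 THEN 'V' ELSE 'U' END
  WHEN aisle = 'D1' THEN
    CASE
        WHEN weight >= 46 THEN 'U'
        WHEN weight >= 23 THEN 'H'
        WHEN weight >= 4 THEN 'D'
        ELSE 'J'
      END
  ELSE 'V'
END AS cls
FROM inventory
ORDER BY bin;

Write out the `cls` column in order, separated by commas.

V, V, V, H, J, V, V, V, J, V, V, U

bin=X11: aisle='C2' → inner[reorder < 196] → V
bin=X14: aisle='B2' → outer ELSE → V
bin=X26: aisle='A2' → outer ELSE → V
bin=X32: aisle='D1' → inner[weight >= 23] → H
bin=X34: aisle='D1' → inner[ELSE] → J
bin=X50: aisle='B1' → outer ELSE → V
bin=X63: aisle='C1' → outer ELSE → V
bin=X64: aisle='A2' → outer ELSE → V
bin=X75: aisle='C2' → inner[reorder < 113] → J
bin=X78: aisle='A1' → outer ELSE → V
bin=X80: aisle='B1' → outer ELSE → V
bin=X87: aisle='D1' → inner[weight >= 46] → U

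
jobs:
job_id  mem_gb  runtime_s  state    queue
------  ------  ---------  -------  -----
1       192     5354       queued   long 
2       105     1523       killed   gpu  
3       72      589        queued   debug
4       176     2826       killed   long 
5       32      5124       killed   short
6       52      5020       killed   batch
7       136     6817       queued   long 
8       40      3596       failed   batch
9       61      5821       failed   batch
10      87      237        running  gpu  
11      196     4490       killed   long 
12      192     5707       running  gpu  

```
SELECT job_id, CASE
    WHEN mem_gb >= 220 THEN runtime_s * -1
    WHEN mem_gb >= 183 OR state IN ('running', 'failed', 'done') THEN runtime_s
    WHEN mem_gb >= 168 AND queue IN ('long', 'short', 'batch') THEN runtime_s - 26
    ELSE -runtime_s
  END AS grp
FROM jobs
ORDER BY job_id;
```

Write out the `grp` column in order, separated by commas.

5354, -1523, -589, 2800, -5124, -5020, -6817, 3596, 5821, 237, 4490, 5707

job_id=1: mem_gb >= 183 OR state IN ('running', 'failed', 'done') → 5354
job_id=2: ELSE → -1523
job_id=3: ELSE → -589
job_id=4: mem_gb >= 168 AND queue IN ('long', 'short', 'batch') → 2800
job_id=5: ELSE → -5124
job_id=6: ELSE → -5020
job_id=7: ELSE → -6817
job_id=8: mem_gb >= 183 OR state IN ('running', 'failed', 'done') → 3596
job_id=9: mem_gb >= 183 OR state IN ('running', 'failed', 'done') → 5821
job_id=10: mem_gb >= 183 OR state IN ('running', 'failed', 'done') → 237
job_id=11: mem_gb >= 183 OR state IN ('running', 'failed', 'done') → 4490
job_id=12: mem_gb >= 183 OR state IN ('running', 'failed', 'done') → 5707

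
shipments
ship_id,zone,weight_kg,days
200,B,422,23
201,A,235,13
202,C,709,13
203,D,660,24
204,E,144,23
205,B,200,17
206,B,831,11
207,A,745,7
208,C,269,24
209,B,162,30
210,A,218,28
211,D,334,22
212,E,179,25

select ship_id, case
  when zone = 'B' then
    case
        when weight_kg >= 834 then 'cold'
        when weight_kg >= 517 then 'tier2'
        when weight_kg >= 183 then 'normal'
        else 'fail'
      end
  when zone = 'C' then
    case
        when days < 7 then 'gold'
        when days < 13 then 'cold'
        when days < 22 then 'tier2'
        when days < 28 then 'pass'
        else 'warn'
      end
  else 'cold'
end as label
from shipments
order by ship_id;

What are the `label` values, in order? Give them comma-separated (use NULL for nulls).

ship_id=200: zone='B' → inner[weight_kg >= 183] → normal
ship_id=201: zone='A' → outer ELSE → cold
ship_id=202: zone='C' → inner[days < 22] → tier2
ship_id=203: zone='D' → outer ELSE → cold
ship_id=204: zone='E' → outer ELSE → cold
ship_id=205: zone='B' → inner[weight_kg >= 183] → normal
ship_id=206: zone='B' → inner[weight_kg >= 517] → tier2
ship_id=207: zone='A' → outer ELSE → cold
ship_id=208: zone='C' → inner[days < 28] → pass
ship_id=209: zone='B' → inner[ELSE] → fail
ship_id=210: zone='A' → outer ELSE → cold
ship_id=211: zone='D' → outer ELSE → cold
ship_id=212: zone='E' → outer ELSE → cold

normal, cold, tier2, cold, cold, normal, tier2, cold, pass, fail, cold, cold, cold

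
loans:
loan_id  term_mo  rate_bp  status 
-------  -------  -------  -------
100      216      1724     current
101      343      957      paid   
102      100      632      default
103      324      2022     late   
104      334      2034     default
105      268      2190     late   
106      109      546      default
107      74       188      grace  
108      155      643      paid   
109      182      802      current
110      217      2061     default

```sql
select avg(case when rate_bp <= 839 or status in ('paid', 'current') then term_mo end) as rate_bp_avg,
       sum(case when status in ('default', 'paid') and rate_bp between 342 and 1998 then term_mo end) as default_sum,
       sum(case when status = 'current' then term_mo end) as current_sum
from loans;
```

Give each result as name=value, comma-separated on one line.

rate_bp_avg=168.4285714286, default_sum=707, current_sum=398

[rate_bp_avg: rate_bp <= 839 or status in ('paid', 'current')]
loan_id=100: ✓ → 216
loan_id=101: ✓ → 343
loan_id=102: ✓ → 100
loan_id=103: ✗
loan_id=104: ✗
loan_id=105: ✗
loan_id=106: ✓ → 109
loan_id=107: ✓ → 74
loan_id=108: ✓ → 155
loan_id=109: ✓ → 182
loan_id=110: ✗
rate_bp_avg = (216 + 343 + 100 + 109 + 74 + 155 + 182) / 7 = 168.4285714286
—
[default_sum: status in ('default', 'paid') and rate_bp between 342 and 1998]
loan_id=100: ✗
loan_id=101: ✓ → 343
loan_id=102: ✓ → 100
loan_id=103: ✗
loan_id=104: ✗
loan_id=105: ✗
loan_id=106: ✓ → 109
loan_id=107: ✗
loan_id=108: ✓ → 155
loan_id=109: ✗
loan_id=110: ✗
default_sum = 343 + 100 + 109 + 155 = 707
—
[current_sum: status = 'current']
loan_id=100: ✓ → 216
loan_id=101: ✗
loan_id=102: ✗
loan_id=103: ✗
loan_id=104: ✗
loan_id=105: ✗
loan_id=106: ✗
loan_id=107: ✗
loan_id=108: ✗
loan_id=109: ✓ → 182
loan_id=110: ✗
current_sum = 216 + 182 = 398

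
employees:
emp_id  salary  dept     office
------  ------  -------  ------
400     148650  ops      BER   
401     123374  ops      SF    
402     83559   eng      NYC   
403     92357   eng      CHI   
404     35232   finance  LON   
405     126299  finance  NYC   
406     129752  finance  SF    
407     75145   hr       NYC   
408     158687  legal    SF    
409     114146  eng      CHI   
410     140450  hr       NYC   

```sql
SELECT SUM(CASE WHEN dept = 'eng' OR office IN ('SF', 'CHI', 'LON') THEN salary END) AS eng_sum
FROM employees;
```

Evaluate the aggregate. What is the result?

emp_id=400: ✗
emp_id=401: ✓ → 123374
emp_id=402: ✓ → 83559
emp_id=403: ✓ → 92357
emp_id=404: ✓ → 35232
emp_id=405: ✗
emp_id=406: ✓ → 129752
emp_id=407: ✗
emp_id=408: ✓ → 158687
emp_id=409: ✓ → 114146
emp_id=410: ✗
eng_sum = 123374 + 83559 + 92357 + 35232 + 129752 + 158687 + 114146 = 737107

737107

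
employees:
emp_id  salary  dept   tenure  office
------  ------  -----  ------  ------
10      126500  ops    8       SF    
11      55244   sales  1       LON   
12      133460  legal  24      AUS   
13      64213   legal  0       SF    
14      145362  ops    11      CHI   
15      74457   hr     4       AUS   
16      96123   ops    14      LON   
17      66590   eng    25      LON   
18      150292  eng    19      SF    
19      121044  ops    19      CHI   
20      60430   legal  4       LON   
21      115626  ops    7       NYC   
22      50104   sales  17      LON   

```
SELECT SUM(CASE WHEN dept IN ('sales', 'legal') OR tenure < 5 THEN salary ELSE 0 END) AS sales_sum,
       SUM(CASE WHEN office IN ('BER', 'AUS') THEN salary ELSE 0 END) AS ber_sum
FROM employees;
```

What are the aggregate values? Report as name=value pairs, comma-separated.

[sales_sum: dept IN ('sales', 'legal') OR tenure < 5]
emp_id=10: ✗
emp_id=11: ✓ → 55244
emp_id=12: ✓ → 133460
emp_id=13: ✓ → 64213
emp_id=14: ✗
emp_id=15: ✓ → 74457
emp_id=16: ✗
emp_id=17: ✗
emp_id=18: ✗
emp_id=19: ✗
emp_id=20: ✓ → 60430
emp_id=21: ✗
emp_id=22: ✓ → 50104
sales_sum = 55244 + 133460 + 64213 + 74457 + 60430 + 50104 = 437908
—
[ber_sum: office IN ('BER', 'AUS')]
emp_id=10: ✗
emp_id=11: ✗
emp_id=12: ✓ → 133460
emp_id=13: ✗
emp_id=14: ✗
emp_id=15: ✓ → 74457
emp_id=16: ✗
emp_id=17: ✗
emp_id=18: ✗
emp_id=19: ✗
emp_id=20: ✗
emp_id=21: ✗
emp_id=22: ✗
ber_sum = 133460 + 74457 = 207917

sales_sum=437908, ber_sum=207917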